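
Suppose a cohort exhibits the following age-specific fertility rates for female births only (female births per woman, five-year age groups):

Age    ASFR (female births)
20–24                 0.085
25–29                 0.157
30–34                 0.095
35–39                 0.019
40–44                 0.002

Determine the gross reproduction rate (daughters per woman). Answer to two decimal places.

1.79

Sum of female ASFRs = 0.085 + 0.157 + 0.095 + 0.019 + 0.002 = 0.358
GRR = 5 × 0.358 = 1.79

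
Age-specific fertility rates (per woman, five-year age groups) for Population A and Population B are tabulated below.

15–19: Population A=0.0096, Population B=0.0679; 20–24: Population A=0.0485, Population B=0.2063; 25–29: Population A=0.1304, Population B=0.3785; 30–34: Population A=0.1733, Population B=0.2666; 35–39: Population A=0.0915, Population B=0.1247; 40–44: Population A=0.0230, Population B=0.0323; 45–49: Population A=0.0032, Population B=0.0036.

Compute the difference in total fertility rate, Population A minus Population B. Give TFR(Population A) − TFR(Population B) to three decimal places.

-3.002

Population A:
  Sum of ASFRs = 0.0096 + 0.0485 + 0.1304 + 0.1733 + 0.0915 + 0.0230 + 0.0032 = 0.4795
  TFR = 5 × 0.4795 = 2.3975
Population B:
  Sum of ASFRs = 0.0679 + 0.2063 + 0.3785 + 0.2666 + 0.1247 + 0.0323 + 0.0036 = 1.0799
  TFR = 5 × 1.0799 = 5.3995
Difference = 2.3975 − 5.3995 = -3.002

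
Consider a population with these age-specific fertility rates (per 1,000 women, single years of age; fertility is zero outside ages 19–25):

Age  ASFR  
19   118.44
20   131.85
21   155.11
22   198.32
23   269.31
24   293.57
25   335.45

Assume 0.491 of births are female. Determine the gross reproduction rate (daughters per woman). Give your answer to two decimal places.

0.74

Proportion female at birth = 0.491.
Sum of ASFRs = 118.44 + 131.85 + 155.11 + 198.32 + 269.31 + 293.57 + 335.45 = 1502.05
TFR = 1502.05 / 1000 = 1.50205
GRR = 0.491 × 1.50205 = 0.73751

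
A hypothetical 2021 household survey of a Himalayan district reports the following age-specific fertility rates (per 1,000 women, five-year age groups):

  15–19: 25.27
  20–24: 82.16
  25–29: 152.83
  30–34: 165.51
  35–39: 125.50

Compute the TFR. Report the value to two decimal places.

Sum of ASFRs = 25.27 + 82.16 + 152.83 + 165.51 + 125.50 = 551.27
TFR = 5 × 551.27 / 1000 = 2.75635

2.76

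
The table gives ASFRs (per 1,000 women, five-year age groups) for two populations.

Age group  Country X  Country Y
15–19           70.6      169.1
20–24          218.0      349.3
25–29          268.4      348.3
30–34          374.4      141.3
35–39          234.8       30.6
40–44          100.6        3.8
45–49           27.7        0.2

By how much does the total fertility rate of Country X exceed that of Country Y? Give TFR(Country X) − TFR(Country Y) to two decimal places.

Country X:
  Sum of ASFRs = 70.6 + 218.0 + 268.4 + 374.4 + 234.8 + 100.6 + 27.7 = 1294.5
  TFR = 5 × 1294.5 / 1000 = 6.4725
Country Y:
  Sum of ASFRs = 169.1 + 349.3 + 348.3 + 141.3 + 30.6 + 3.8 + 0.2 = 1042.6
  TFR = 5 × 1042.6 / 1000 = 5.213
Difference = 6.4725 − 5.213 = 1.2595

1.26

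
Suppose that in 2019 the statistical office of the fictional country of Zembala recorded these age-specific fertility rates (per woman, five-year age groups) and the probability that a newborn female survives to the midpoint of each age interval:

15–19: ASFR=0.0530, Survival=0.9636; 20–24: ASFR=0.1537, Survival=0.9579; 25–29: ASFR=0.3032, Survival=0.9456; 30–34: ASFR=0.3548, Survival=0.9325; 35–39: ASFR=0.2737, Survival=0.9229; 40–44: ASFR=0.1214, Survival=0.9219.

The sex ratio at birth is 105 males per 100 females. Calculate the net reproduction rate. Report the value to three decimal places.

Proportion female at birth = 100 / (100 + 105) = 0.48780.
Survival-weighted fertility by age (5·fₓ·Sₓ):
  15–19: 5 × 0.0530 × 0.9636 = 0.25535
  20–24: 5 × 0.1537 × 0.9579 = 0.73615
  25–29: 5 × 0.3032 × 0.9456 = 1.43353
  30–34: 5 × 0.3548 × 0.9325 = 1.65426
  35–39: 5 × 0.2737 × 0.9229 = 1.26299
  40–44: 5 × 0.1214 × 0.9219 = 0.55959
Sum = 5.90187
NRR = 0.48780 × 5.90187 = 2.87893

2.879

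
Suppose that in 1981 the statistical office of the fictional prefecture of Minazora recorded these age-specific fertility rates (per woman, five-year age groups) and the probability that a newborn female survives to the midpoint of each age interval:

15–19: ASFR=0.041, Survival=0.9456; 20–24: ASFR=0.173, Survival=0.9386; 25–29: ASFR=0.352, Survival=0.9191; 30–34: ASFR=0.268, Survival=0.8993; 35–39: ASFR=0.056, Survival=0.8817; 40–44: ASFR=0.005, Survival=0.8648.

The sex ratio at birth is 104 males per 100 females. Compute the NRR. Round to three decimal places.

2.008

Proportion female at birth = 100 / (100 + 104) = 0.49020.
Survival-weighted fertility by age (5·fₓ·Sₓ):
  15–19: 5 × 0.041 × 0.9456 = 0.19385
  20–24: 5 × 0.173 × 0.9386 = 0.81189
  25–29: 5 × 0.352 × 0.9191 = 1.61762
  30–34: 5 × 0.268 × 0.8993 = 1.20506
  35–39: 5 × 0.056 × 0.8817 = 0.24688
  40–44: 5 × 0.005 × 0.8648 = 0.02162
Sum = 4.09692
NRR = 0.49020 × 4.09692 = 2.00831
NRR > 1, so each generation more than replaces itself.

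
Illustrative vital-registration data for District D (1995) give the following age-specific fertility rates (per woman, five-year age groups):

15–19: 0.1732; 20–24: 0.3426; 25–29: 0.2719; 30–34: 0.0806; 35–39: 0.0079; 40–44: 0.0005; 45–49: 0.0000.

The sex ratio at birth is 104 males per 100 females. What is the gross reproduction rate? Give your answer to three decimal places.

Proportion female at birth = 100 / (100 + 104) = 0.49020.
Sum of ASFRs = 0.1732 + 0.3426 + 0.2719 + 0.0806 + 0.0079 + 0.0005 + 0.0000 = 0.8767
TFR = 5 × 0.8767 = 4.3835
GRR = 0.49020 × 4.3835 = 2.14879

2.149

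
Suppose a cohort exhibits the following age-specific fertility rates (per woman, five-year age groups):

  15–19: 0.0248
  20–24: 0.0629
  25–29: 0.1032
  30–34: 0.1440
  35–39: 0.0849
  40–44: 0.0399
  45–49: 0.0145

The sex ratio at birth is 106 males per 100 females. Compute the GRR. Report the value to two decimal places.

1.15

Proportion female at birth = 100 / (100 + 106) = 0.48544.
Sum of ASFRs = 0.0248 + 0.0629 + 0.1032 + 0.1440 + 0.0849 + 0.0399 + 0.0145 = 0.4742
TFR = 5 × 0.4742 = 2.371
GRR = 0.48544 × 2.371 = 1.15098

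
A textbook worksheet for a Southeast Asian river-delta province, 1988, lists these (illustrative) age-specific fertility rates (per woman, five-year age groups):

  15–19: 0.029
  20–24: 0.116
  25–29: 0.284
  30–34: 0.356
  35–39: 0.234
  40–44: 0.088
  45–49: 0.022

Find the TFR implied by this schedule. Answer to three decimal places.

5.645

Sum of ASFRs = 0.029 + 0.116 + 0.284 + 0.356 + 0.234 + 0.088 + 0.022 = 1.129
TFR = 5 × 1.129 = 5.645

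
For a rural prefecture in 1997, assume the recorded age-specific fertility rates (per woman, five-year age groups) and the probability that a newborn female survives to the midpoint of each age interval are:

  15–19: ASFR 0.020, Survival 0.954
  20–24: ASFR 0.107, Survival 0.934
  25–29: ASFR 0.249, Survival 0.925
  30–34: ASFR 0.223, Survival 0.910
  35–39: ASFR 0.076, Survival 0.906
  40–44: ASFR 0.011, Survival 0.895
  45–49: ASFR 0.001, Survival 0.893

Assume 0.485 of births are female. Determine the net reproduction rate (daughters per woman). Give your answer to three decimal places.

Proportion female at birth = 0.485.
Per-age-group product (5 × ASFR × survival probability):
  15–19: 5 × 0.020 × 0.954 = 0.09540
  20–24: 5 × 0.107 × 0.934 = 0.49969
  25–29: 5 × 0.249 × 0.925 = 1.15163
  30–34: 5 × 0.223 × 0.910 = 1.01465
  35–39: 5 × 0.076 × 0.906 = 0.34428
  40–44: 5 × 0.011 × 0.895 = 0.04923
  45–49: 5 × 0.001 × 0.893 = 0.00447
Sum = 3.15935
NRR = 0.485 × 3.15935 = 1.53228

1.532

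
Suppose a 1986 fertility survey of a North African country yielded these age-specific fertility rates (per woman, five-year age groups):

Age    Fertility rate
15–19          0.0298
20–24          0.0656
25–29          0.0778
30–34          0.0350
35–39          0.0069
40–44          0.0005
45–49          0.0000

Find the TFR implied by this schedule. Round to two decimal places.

Sum of ASFRs = 0.0298 + 0.0656 + 0.0778 + 0.0350 + 0.0069 + 0.0005 + 0.0000 = 0.2156
TFR = 5 × 0.2156 = 1.078

1.08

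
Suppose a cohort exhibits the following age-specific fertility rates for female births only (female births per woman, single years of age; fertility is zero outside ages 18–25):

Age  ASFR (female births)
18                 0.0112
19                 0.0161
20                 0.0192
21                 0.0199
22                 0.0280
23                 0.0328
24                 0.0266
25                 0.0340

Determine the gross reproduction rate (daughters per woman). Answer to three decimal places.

Sum of female ASFRs = 0.0112 + 0.0161 + 0.0192 + 0.0199 + 0.0280 + 0.0328 + 0.0266 + 0.0340 = 0.1878
GRR = 0.1878

0.188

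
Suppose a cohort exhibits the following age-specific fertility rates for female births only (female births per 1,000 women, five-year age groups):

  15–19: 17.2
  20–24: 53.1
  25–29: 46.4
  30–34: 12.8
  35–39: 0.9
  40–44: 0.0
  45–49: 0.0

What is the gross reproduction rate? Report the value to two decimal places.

Sum of female ASFRs = 17.2 + 53.1 + 46.4 + 12.8 + 0.9 + 0.0 + 0.0 = 130.4
GRR = 5 × 130.4 / 1000 = 0.652

0.65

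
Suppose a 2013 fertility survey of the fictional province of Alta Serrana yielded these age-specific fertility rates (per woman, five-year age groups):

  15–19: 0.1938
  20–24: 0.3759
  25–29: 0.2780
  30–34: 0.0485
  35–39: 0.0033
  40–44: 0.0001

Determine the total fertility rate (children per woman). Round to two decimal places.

4.50

Sum of ASFRs = 0.1938 + 0.3759 + 0.2780 + 0.0485 + 0.0033 + 0.0001 = 0.8996
TFR = 5 × 0.8996 = 4.498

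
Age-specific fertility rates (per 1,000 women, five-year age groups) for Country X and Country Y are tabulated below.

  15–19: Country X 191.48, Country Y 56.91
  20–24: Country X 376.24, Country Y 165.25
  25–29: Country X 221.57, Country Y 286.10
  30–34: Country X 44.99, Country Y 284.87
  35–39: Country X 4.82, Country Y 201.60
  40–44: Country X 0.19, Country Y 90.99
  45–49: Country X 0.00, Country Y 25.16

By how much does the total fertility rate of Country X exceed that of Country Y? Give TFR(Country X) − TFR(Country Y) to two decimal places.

Country X:
  Sum of ASFRs = 191.48 + 376.24 + 221.57 + 44.99 + 4.82 + 0.19 + 0.00 = 839.29
  TFR = 5 × 839.29 / 1000 = 4.19645
Country Y:
  Sum of ASFRs = 56.91 + 165.25 + 286.10 + 284.87 + 201.60 + 90.99 + 25.16 = 1110.88
  TFR = 5 × 1110.88 / 1000 = 5.5544
Difference = 4.19645 − 5.5544 = -1.35795

-1.36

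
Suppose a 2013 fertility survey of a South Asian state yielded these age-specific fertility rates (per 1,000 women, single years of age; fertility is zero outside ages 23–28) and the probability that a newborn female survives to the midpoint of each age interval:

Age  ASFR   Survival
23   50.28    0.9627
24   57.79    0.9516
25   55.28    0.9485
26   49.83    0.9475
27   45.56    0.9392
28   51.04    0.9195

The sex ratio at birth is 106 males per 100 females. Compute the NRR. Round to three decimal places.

Proportion female at birth = 100 / (100 + 106) = 0.48544.
Survival-weighted fertility by age (1·fₓ·Sₓ):
  23: 1 × 50.28/1000 × 0.9627 = 0.04840
  24: 1 × 57.79/1000 × 0.9516 = 0.05499
  25: 1 × 55.28/1000 × 0.9485 = 0.05243
  26: 1 × 49.83/1000 × 0.9475 = 0.04721
  27: 1 × 45.56/1000 × 0.9392 = 0.04279
  28: 1 × 51.04/1000 × 0.9195 = 0.04693
Sum = 0.29275
NRR = 0.48544 × 0.29275 = 0.14211

0.142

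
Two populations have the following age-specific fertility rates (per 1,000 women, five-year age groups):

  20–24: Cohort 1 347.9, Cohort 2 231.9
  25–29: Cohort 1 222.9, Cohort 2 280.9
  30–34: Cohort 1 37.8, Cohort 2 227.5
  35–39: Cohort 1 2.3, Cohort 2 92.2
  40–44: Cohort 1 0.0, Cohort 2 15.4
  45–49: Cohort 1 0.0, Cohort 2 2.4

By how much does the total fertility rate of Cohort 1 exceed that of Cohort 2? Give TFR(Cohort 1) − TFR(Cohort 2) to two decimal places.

Cohort 1:
  Sum of ASFRs = 347.9 + 222.9 + 37.8 + 2.3 + 0.0 + 0.0 = 610.9
  TFR = 5 × 610.9 / 1000 = 3.0545
Cohort 2:
  Sum of ASFRs = 231.9 + 280.9 + 227.5 + 92.2 + 15.4 + 2.4 = 850.3
  TFR = 5 × 850.3 / 1000 = 4.2515
Difference = 3.0545 − 4.2515 = -1.197

-1.20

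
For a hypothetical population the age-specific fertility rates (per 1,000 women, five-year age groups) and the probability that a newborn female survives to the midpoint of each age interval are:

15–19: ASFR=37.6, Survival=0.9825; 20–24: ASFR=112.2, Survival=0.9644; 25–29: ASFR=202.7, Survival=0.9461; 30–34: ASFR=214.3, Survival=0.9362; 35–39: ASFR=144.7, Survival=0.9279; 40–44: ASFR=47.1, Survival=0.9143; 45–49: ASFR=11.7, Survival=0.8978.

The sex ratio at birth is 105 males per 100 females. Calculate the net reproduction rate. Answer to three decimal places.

Proportion female at birth = 100 / (100 + 105) = 0.48780.
Per-age-group product (5 × ASFR × survival probability):
  15–19: 5 × 37.6/1000 × 0.9825 = 0.18471
  20–24: 5 × 112.2/1000 × 0.9644 = 0.54103
  25–29: 5 × 202.7/1000 × 0.9461 = 0.95887
  30–34: 5 × 214.3/1000 × 0.9362 = 1.00314
  35–39: 5 × 144.7/1000 × 0.9279 = 0.67134
  40–44: 5 × 47.1/1000 × 0.9143 = 0.21532
  45–49: 5 × 11.7/1000 × 0.8978 = 0.05252
Sum = 3.62693
NRR = 0.48780 × 3.62693 = 1.76922

1.769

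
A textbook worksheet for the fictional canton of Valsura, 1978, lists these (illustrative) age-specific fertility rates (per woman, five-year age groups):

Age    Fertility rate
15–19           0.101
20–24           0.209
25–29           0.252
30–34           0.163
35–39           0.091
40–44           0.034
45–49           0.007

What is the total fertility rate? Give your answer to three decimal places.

Sum of ASFRs = 0.101 + 0.209 + 0.252 + 0.163 + 0.091 + 0.034 + 0.007 = 0.857
TFR = 5 × 0.857 = 4.285

4.285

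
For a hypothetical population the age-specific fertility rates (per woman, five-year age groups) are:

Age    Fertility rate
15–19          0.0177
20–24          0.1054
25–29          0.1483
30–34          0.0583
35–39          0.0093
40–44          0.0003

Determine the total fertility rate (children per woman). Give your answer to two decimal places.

Sum of ASFRs = 0.0177 + 0.1054 + 0.1483 + 0.0583 + 0.0093 + 0.0003 = 0.3393
TFR = 5 × 0.3393 = 1.6965

1.70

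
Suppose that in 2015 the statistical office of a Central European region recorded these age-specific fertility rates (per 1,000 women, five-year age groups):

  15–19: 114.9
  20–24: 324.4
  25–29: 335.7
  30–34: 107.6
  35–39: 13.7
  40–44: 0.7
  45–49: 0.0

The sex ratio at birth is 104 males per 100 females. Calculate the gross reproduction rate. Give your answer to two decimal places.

2.20

Proportion female at birth = 100 / (100 + 104) = 0.49020.
Sum of ASFRs = 114.9 + 324.4 + 335.7 + 107.6 + 13.7 + 0.7 + 0.0 = 897.0
TFR = 5 × 897.0 / 1000 = 4.485
GRR = 0.49020 × 4.485 = 2.19855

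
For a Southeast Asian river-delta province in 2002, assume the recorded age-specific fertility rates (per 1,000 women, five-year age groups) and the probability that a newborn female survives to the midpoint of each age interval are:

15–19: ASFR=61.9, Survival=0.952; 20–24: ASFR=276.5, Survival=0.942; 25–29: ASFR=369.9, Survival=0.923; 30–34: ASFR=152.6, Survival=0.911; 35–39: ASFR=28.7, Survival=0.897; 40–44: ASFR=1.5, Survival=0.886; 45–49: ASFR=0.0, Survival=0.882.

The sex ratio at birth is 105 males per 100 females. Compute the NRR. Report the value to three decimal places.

2.017

Proportion female at birth = 100 / (100 + 105) = 0.48780.
Survival-weighted fertility by age (5·fₓ·Sₓ):
  15–19: 5 × 61.9/1000 × 0.952 = 0.29464
  20–24: 5 × 276.5/1000 × 0.942 = 1.30232
  25–29: 5 × 369.9/1000 × 0.923 = 1.70709
  30–34: 5 × 152.6/1000 × 0.911 = 0.69509
  35–39: 5 × 28.7/1000 × 0.897 = 0.12872
  40–44: 5 × 1.5/1000 × 0.886 = 0.00665
  45–49: 5 × 0.0/1000 × 0.882 = 0.00000
Sum = 4.13451
NRR = 0.48780 × 4.13451 = 2.01681
NRR > 1, so each generation more than replaces itself.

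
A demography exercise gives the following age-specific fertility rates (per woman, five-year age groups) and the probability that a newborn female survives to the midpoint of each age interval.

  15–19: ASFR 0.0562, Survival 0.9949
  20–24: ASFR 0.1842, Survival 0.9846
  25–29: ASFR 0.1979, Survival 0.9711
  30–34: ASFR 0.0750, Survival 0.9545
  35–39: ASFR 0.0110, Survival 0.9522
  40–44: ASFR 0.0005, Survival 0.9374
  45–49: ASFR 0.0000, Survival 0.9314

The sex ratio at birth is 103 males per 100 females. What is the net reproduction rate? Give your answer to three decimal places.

Proportion female at birth = 100 / (100 + 103) = 0.49261.
Weighting each age-specific rate by interval width and survival:
  15–19: 5 × 0.0562 × 0.9949 = 0.27957
  20–24: 5 × 0.1842 × 0.9846 = 0.90682
  25–29: 5 × 0.1979 × 0.9711 = 0.96090
  30–34: 5 × 0.0750 × 0.9545 = 0.35794
  35–39: 5 × 0.0110 × 0.9522 = 0.05237
  40–44: 5 × 0.0005 × 0.9374 = 0.00234
  45–49: 5 × 0.0000 × 0.9314 = 0.00000
Sum = 2.55994
NRR = 0.49261 × 2.55994 = 1.26105

1.261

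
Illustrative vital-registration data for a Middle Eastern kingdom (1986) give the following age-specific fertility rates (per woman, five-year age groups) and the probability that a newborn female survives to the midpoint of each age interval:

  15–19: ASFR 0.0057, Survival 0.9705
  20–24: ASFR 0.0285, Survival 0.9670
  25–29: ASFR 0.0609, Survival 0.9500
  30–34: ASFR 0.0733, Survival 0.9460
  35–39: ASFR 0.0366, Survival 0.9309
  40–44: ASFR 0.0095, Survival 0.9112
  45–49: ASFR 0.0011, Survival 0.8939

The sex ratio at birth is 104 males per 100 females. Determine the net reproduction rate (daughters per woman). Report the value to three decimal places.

Proportion female at birth = 100 / (100 + 104) = 0.49020.
Each age group contributes 5 × ASFR × survival:
  15–19: 5 × 0.0057 × 0.9705 = 0.02766
  20–24: 5 × 0.0285 × 0.9670 = 0.13780
  25–29: 5 × 0.0609 × 0.9500 = 0.28928
  30–34: 5 × 0.0733 × 0.9460 = 0.34671
  35–39: 5 × 0.0366 × 0.9309 = 0.17035
  40–44: 5 × 0.0095 × 0.9112 = 0.04328
  45–49: 5 × 0.0011 × 0.8939 = 0.00492
Sum = 1.02000
NRR = 0.49020 × 1.02000 = 0.50000

0.500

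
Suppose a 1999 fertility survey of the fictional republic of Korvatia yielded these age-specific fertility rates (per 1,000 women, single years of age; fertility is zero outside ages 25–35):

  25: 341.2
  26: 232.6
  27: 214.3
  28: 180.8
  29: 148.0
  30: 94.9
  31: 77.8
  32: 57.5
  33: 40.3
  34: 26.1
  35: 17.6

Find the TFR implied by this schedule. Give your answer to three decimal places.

1.431

Sum of ASFRs = 341.2 + 232.6 + 214.3 + 180.8 + 148.0 + 94.9 + 77.8 + 57.5 + 40.3 + 26.1 + 17.6 = 1431.1
TFR = 1431.1 / 1000 = 1.4311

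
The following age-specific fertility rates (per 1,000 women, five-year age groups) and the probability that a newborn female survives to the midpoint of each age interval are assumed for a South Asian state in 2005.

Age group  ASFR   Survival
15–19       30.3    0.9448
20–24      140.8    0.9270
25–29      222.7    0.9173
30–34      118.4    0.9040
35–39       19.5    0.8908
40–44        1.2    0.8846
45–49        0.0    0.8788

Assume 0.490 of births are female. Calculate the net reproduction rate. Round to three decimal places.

1.198

Proportion female at birth = 0.490.
Each age group contributes 5 × ASFR × survival:
  15–19: 5 × 30.3/1000 × 0.9448 = 0.14314
  20–24: 5 × 140.8/1000 × 0.9270 = 0.65261
  25–29: 5 × 222.7/1000 × 0.9173 = 1.02141
  30–34: 5 × 118.4/1000 × 0.9040 = 0.53517
  35–39: 5 × 19.5/1000 × 0.8908 = 0.08685
  40–44: 5 × 1.2/1000 × 0.8846 = 0.00531
  45–49: 5 × 0.0/1000 × 0.8788 = 0.00000
Sum = 2.44449
NRR = 0.490 × 2.44449 = 1.19780
With NRR above 1 the population is above replacement fertility.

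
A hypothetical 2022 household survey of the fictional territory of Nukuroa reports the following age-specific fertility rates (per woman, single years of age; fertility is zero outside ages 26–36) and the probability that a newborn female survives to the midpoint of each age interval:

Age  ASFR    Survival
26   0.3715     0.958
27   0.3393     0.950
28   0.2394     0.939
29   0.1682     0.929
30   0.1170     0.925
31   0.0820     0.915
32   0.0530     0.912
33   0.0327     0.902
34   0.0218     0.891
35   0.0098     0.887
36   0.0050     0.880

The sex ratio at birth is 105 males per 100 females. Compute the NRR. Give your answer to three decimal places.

Proportion female at birth = 100 / (100 + 105) = 0.48780.
Per-age-group product (1 × ASFR × survival probability):
  26: 1 × 0.3715 × 0.958 = 0.35590
  27: 1 × 0.3393 × 0.950 = 0.32234
  28: 1 × 0.2394 × 0.939 = 0.22480
  29: 1 × 0.1682 × 0.929 = 0.15626
  30: 1 × 0.1170 × 0.925 = 0.10823
  31: 1 × 0.0820 × 0.915 = 0.07503
  32: 1 × 0.0530 × 0.912 = 0.04834
  33: 1 × 0.0327 × 0.902 = 0.02950
  34: 1 × 0.0218 × 0.891 = 0.01942
  35: 1 × 0.0098 × 0.887 = 0.00869
  36: 1 × 0.0050 × 0.880 = 0.00440
Sum = 1.35291
NRR = 0.48780 × 1.35291 = 0.65995

0.660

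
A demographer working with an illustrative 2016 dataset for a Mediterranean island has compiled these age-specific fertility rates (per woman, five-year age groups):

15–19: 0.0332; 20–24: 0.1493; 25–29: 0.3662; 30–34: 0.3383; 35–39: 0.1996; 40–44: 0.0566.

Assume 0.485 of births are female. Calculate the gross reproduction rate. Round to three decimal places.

2.772

Proportion female at birth = 0.485.
Sum of ASFRs = 0.0332 + 0.1493 + 0.3662 + 0.3383 + 0.1996 + 0.0566 = 1.1432
TFR = 5 × 1.1432 = 5.716
GRR = 0.485 × 5.716 = 2.77226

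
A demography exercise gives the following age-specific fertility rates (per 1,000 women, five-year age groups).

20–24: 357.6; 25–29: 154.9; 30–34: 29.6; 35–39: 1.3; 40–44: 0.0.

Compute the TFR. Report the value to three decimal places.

2.717

Sum of ASFRs = 357.6 + 154.9 + 29.6 + 1.3 + 0.0 = 543.4
TFR = 5 × 543.4 / 1000 = 2.717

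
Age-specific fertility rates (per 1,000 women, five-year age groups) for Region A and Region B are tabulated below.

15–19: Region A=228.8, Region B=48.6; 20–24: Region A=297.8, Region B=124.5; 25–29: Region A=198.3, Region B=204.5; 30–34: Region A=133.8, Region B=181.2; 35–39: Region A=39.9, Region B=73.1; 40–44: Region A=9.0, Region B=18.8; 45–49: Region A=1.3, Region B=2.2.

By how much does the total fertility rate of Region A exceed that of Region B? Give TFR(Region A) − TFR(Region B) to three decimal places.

1.280

Region A:
  Sum of ASFRs = 228.8 + 297.8 + 198.3 + 133.8 + 39.9 + 9.0 + 1.3 = 908.9
  TFR = 5 × 908.9 / 1000 = 4.5445
Region B:
  Sum of ASFRs = 48.6 + 124.5 + 204.5 + 181.2 + 73.1 + 18.8 + 2.2 = 652.9
  TFR = 5 × 652.9 / 1000 = 3.2645
Difference = 4.5445 − 3.2645 = 1.28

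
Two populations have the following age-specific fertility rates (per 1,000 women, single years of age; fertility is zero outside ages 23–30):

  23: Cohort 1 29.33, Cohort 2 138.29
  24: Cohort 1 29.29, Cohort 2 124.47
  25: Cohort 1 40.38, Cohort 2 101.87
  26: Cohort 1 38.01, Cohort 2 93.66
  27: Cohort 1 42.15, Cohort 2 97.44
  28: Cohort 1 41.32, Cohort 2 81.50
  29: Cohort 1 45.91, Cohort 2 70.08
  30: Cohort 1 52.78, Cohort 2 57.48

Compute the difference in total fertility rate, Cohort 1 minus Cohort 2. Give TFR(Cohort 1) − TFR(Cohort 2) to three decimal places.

Cohort 1:
  Sum of ASFRs = 29.33 + 29.29 + 40.38 + 38.01 + 42.15 + 41.32 + 45.91 + 52.78 = 319.17
  TFR = 319.17 / 1000 = 0.31917
Cohort 2:
  Sum of ASFRs = 138.29 + 124.47 + 101.87 + 93.66 + 97.44 + 81.50 + 70.08 + 57.48 = 764.79
  TFR = 764.79 / 1000 = 0.76479
Difference = 0.31917 − 0.76479 = -0.44562

-0.446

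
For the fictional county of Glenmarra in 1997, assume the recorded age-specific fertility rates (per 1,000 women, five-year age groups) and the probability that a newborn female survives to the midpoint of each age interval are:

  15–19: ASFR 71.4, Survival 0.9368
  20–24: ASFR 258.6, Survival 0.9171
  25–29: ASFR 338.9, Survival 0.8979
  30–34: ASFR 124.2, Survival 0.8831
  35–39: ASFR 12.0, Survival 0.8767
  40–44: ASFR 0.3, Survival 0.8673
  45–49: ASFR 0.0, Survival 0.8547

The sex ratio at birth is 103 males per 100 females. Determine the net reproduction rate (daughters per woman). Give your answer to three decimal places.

1.795

Proportion female at birth = 100 / (100 + 103) = 0.49261.
Weighting each age-specific rate by interval width and survival:
  15–19: 5 × 71.4/1000 × 0.9368 = 0.33444
  20–24: 5 × 258.6/1000 × 0.9171 = 1.18581
  25–29: 5 × 338.9/1000 × 0.8979 = 1.52149
  30–34: 5 × 124.2/1000 × 0.8831 = 0.54841
  35–39: 5 × 12.0/1000 × 0.8767 = 0.05260
  40–44: 5 × 0.3/1000 × 0.8673 = 0.00130
  45–49: 5 × 0.0/1000 × 0.8547 = 0.00000
Sum = 3.64405
NRR = 0.49261 × 3.64405 = 1.79510
NRR > 1, so each generation more than replaces itself.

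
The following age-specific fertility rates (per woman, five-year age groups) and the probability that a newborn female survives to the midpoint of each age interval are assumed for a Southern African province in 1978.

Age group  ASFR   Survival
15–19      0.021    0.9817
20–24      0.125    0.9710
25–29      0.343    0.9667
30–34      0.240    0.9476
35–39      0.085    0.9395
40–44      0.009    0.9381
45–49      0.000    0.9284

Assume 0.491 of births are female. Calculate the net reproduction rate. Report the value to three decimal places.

Proportion female at birth = 0.491.
Survival-weighted fertility by age (5·fₓ·Sₓ):
  15–19: 5 × 0.021 × 0.9817 = 0.10308
  20–24: 5 × 0.125 × 0.9710 = 0.60688
  25–29: 5 × 0.343 × 0.9667 = 1.65789
  30–34: 5 × 0.240 × 0.9476 = 1.13712
  35–39: 5 × 0.085 × 0.9395 = 0.39929
  40–44: 5 × 0.009 × 0.9381 = 0.04221
  45–49: 5 × 0.000 × 0.9284 = 0.00000
Sum = 3.94647
NRR = 0.491 × 3.94647 = 1.93772
An NRR exceeding 1 indicates intrinsic growth under these rates.

1.938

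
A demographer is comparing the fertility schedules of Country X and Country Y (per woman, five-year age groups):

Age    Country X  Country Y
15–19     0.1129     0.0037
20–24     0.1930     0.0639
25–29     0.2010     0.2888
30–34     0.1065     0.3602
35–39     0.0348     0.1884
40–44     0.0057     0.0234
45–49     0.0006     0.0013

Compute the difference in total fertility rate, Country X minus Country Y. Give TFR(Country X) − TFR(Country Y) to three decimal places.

Country X:
  Sum of ASFRs = 0.1129 + 0.1930 + 0.2010 + 0.1065 + 0.0348 + 0.0057 + 0.0006 = 0.6545
  TFR = 5 × 0.6545 = 3.2725
Country Y:
  Sum of ASFRs = 0.0037 + 0.0639 + 0.2888 + 0.3602 + 0.1884 + 0.0234 + 0.0013 = 0.9297
  TFR = 5 × 0.9297 = 4.6485
Difference = 3.2725 − 4.6485 = -1.376

-1.376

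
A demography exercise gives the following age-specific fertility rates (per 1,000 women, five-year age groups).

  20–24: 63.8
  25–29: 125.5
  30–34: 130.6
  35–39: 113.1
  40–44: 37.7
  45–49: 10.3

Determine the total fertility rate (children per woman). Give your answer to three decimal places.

Sum of ASFRs = 63.8 + 125.5 + 130.6 + 113.1 + 37.7 + 10.3 = 481.0
TFR = 5 × 481.0 / 1000 = 2.405

2.405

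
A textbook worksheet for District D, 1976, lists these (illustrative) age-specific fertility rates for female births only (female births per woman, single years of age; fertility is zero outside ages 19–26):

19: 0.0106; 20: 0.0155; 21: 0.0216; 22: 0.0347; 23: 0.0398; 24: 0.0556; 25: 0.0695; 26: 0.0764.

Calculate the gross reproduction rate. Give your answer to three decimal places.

Sum of female ASFRs = 0.0106 + 0.0155 + 0.0216 + 0.0347 + 0.0398 + 0.0556 + 0.0695 + 0.0764 = 0.3237
GRR = 0.3237

0.324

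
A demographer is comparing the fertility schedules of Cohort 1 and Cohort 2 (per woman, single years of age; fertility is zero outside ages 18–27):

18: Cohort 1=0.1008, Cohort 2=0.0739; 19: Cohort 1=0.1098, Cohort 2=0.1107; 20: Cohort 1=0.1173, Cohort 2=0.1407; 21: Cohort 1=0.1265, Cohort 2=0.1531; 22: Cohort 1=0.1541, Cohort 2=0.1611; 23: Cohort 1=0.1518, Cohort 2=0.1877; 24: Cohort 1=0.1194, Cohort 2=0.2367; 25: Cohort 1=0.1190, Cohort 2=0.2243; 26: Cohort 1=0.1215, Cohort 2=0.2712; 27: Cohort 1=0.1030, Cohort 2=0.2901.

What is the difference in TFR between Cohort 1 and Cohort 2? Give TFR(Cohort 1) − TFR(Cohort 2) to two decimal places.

-0.63

Cohort 1:
  Sum of ASFRs = 0.1008 + 0.1098 + 0.1173 + 0.1265 + 0.1541 + 0.1518 + 0.1194 + 0.1190 + 0.1215 + 0.1030 = 1.2232
  TFR = 1.2232
Cohort 2:
  Sum of ASFRs = 0.0739 + 0.1107 + 0.1407 + 0.1531 + 0.1611 + 0.1877 + 0.2367 + 0.2243 + 0.2712 + 0.2901 = 1.8495
  TFR = 1.8495
Difference = 1.2232 − 1.8495 = -0.6263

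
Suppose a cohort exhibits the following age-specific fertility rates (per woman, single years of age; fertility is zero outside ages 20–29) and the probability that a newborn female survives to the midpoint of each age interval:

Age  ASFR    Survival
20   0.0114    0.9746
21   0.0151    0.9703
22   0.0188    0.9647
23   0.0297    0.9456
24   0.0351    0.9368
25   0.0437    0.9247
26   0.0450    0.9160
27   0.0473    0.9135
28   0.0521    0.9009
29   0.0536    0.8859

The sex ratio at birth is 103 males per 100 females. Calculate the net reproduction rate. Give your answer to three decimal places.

0.160

Proportion female at birth = 100 / (100 + 103) = 0.49261.
Survival-weighted fertility by age (1·fₓ·Sₓ):
  20: 1 × 0.0114 × 0.9746 = 0.01111
  21: 1 × 0.0151 × 0.9703 = 0.01465
  22: 1 × 0.0188 × 0.9647 = 0.01814
  23: 1 × 0.0297 × 0.9456 = 0.02808
  24: 1 × 0.0351 × 0.9368 = 0.03288
  25: 1 × 0.0437 × 0.9247 = 0.04041
  26: 1 × 0.0450 × 0.9160 = 0.04122
  27: 1 × 0.0473 × 0.9135 = 0.04321
  28: 1 × 0.0521 × 0.9009 = 0.04694
  29: 1 × 0.0536 × 0.8859 = 0.04748
Sum = 0.32412
NRR = 0.49261 × 0.32412 = 0.15966
NRR < 1, so the cohort does not fully replace itself.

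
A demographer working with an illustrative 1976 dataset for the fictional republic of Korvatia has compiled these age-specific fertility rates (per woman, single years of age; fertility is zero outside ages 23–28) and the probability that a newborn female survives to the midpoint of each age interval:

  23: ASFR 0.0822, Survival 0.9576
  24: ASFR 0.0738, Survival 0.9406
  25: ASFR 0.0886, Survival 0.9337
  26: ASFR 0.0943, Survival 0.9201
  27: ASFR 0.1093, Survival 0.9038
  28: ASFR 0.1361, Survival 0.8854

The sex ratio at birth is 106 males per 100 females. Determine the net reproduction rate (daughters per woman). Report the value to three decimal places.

0.261

Proportion female at birth = 100 / (100 + 106) = 0.48544.
Weighting each age-specific rate by interval width and survival:
  23: 1 × 0.0822 × 0.9576 = 0.07871
  24: 1 × 0.0738 × 0.9406 = 0.06942
  25: 1 × 0.0886 × 0.9337 = 0.08273
  26: 1 × 0.0943 × 0.9201 = 0.08677
  27: 1 × 0.1093 × 0.9038 = 0.09879
  28: 1 × 0.1361 × 0.8854 = 0.12050
Sum = 0.53692
NRR = 0.48544 × 0.53692 = 0.26064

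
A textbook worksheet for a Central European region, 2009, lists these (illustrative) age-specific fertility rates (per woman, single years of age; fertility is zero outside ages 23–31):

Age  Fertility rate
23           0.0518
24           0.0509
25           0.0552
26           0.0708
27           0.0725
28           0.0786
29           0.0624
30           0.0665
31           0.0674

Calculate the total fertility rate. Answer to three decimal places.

0.576

Sum of ASFRs = 0.0518 + 0.0509 + 0.0552 + 0.0708 + 0.0725 + 0.0786 + 0.0624 + 0.0665 + 0.0674 = 0.5761
TFR = 0.5761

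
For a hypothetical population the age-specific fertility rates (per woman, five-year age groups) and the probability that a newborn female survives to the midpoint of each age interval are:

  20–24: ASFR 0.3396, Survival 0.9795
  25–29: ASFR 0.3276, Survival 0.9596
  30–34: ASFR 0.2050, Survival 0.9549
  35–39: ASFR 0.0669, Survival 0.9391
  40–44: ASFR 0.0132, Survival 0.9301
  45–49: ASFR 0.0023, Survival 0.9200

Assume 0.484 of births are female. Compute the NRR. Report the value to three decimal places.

Proportion female at birth = 0.484.
Weighting each age-specific rate by interval width and survival:
  20–24: 5 × 0.3396 × 0.9795 = 1.66319
  25–29: 5 × 0.3276 × 0.9596 = 1.57182
  30–34: 5 × 0.2050 × 0.9549 = 0.97877
  35–39: 5 × 0.0669 × 0.9391 = 0.31413
  40–44: 5 × 0.0132 × 0.9301 = 0.06139
  45–49: 5 × 0.0023 × 0.9200 = 0.01058
Sum = 4.59988
NRR = 0.484 × 4.59988 = 2.22634

2.226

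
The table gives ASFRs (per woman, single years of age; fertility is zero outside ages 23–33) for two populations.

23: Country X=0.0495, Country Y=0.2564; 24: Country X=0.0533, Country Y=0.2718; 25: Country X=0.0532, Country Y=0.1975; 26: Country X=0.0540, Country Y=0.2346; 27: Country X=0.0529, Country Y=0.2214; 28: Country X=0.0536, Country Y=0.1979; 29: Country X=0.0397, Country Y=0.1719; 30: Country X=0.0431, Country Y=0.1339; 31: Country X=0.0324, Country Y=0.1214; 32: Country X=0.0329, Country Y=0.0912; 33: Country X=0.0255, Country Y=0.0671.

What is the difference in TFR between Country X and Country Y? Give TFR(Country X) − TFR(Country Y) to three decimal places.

-1.475

Country X:
  Sum of ASFRs = 0.0495 + 0.0533 + 0.0532 + 0.0540 + 0.0529 + 0.0536 + 0.0397 + 0.0431 + 0.0324 + 0.0329 + 0.0255 = 0.4901
  TFR = 0.4901
Country Y:
  Sum of ASFRs = 0.2564 + 0.2718 + 0.1975 + 0.2346 + 0.2214 + 0.1979 + 0.1719 + 0.1339 + 0.1214 + 0.0912 + 0.0671 = 1.9651
  TFR = 1.9651
Difference = 0.4901 − 1.9651 = -1.475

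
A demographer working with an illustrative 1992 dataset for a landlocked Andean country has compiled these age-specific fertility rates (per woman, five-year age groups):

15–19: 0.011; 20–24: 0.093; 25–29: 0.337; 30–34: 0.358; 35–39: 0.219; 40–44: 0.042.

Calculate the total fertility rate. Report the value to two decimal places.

Sum of ASFRs = 0.011 + 0.093 + 0.337 + 0.358 + 0.219 + 0.042 = 1.060
TFR = 5 × 1.060 = 5.3

5.30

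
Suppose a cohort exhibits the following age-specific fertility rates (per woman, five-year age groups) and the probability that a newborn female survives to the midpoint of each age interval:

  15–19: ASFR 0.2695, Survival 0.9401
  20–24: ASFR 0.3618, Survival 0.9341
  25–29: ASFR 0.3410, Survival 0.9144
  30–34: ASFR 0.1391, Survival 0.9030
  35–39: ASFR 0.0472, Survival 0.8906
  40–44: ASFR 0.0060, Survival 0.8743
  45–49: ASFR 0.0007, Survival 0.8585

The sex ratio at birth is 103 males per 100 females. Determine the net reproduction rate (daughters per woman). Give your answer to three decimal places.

2.652

Proportion female at birth = 100 / (100 + 103) = 0.49261.
Each age group contributes 5 × ASFR × survival:
  15–19: 5 × 0.2695 × 0.9401 = 1.26678
  20–24: 5 × 0.3618 × 0.9341 = 1.68979
  25–29: 5 × 0.3410 × 0.9144 = 1.55905
  30–34: 5 × 0.1391 × 0.9030 = 0.62804
  35–39: 5 × 0.0472 × 0.8906 = 0.21018
  40–44: 5 × 0.0060 × 0.8743 = 0.02623
  45–49: 5 × 0.0007 × 0.8585 = 0.00300
Sum = 5.38307
NRR = 0.49261 × 5.38307 = 2.65175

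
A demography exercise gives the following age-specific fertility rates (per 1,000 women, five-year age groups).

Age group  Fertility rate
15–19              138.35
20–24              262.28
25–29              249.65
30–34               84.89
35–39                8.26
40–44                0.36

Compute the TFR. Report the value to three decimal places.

Sum of ASFRs = 138.35 + 262.28 + 249.65 + 84.89 + 8.26 + 0.36 = 743.79
TFR = 5 × 743.79 / 1000 = 3.71895

3.719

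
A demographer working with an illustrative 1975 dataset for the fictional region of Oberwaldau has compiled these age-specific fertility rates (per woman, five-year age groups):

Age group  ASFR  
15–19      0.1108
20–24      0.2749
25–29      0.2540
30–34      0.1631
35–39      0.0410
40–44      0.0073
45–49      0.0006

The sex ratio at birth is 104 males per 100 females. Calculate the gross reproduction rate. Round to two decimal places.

Proportion female at birth = 100 / (100 + 104) = 0.49020.
Sum of ASFRs = 0.1108 + 0.2749 + 0.2540 + 0.1631 + 0.0410 + 0.0073 + 0.0006 = 0.8517
TFR = 5 × 0.8517 = 4.2585
GRR = 0.49020 × 4.2585 = 2.08752

2.09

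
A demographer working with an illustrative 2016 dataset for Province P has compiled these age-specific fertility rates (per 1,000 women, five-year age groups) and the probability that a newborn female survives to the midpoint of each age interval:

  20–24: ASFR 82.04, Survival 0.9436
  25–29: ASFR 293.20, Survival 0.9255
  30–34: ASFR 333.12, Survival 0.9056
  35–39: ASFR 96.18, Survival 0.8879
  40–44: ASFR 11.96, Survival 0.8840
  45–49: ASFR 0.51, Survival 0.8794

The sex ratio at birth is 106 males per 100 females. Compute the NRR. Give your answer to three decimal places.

1.813

Proportion female at birth = 100 / (100 + 106) = 0.48544.
Survival-weighted fertility by age (5·fₓ·Sₓ):
  20–24: 5 × 82.04/1000 × 0.9436 = 0.38706
  25–29: 5 × 293.20/1000 × 0.9255 = 1.35678
  30–34: 5 × 333.12/1000 × 0.9056 = 1.50837
  35–39: 5 × 96.18/1000 × 0.8879 = 0.42699
  40–44: 5 × 11.96/1000 × 0.8840 = 0.05286
  45–49: 5 × 0.51/1000 × 0.8794 = 0.00224
Sum = 3.73430
NRR = 0.48544 × 3.73430 = 1.81278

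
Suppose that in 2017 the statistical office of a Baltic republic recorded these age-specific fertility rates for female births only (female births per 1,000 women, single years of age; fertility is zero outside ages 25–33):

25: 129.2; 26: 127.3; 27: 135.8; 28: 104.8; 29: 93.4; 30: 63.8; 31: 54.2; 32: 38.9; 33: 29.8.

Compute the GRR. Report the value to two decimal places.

Sum of female ASFRs = 129.2 + 127.3 + 135.8 + 104.8 + 93.4 + 63.8 + 54.2 + 38.9 + 29.8 = 777.2
GRR = 777.2 / 1000 = 0.7772

0.78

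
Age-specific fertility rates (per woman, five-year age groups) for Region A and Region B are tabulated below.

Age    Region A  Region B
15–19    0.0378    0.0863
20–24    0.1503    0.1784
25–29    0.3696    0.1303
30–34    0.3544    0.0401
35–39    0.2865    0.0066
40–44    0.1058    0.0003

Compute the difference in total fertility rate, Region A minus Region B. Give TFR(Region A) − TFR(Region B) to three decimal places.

4.312

Region A:
  Sum of ASFRs = 0.0378 + 0.1503 + 0.3696 + 0.3544 + 0.2865 + 0.1058 = 1.3044
  TFR = 5 × 1.3044 = 6.522
Region B:
  Sum of ASFRs = 0.0863 + 0.1784 + 0.1303 + 0.0401 + 0.0066 + 0.0003 = 0.4420
  TFR = 5 × 0.4420 = 2.21
Difference = 6.522 − 2.21 = 4.312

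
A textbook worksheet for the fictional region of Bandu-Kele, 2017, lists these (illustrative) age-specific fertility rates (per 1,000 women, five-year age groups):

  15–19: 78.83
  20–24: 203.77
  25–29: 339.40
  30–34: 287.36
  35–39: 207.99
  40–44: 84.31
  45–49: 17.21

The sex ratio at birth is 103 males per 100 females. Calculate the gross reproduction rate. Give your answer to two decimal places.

3.00

Proportion female at birth = 100 / (100 + 103) = 0.49261.
Sum of ASFRs = 78.83 + 203.77 + 339.40 + 287.36 + 207.99 + 84.31 + 17.21 = 1218.87
TFR = 5 × 1218.87 / 1000 = 6.09435
GRR = 0.49261 × 6.09435 = 3.00214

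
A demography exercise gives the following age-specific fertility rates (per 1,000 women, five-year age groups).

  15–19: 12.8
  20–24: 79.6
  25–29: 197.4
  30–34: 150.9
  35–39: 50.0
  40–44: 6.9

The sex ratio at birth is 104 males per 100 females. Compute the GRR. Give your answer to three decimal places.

Proportion female at birth = 100 / (100 + 104) = 0.49020.
Sum of ASFRs = 12.8 + 79.6 + 197.4 + 150.9 + 50.0 + 6.9 = 497.6
TFR = 5 × 497.6 / 1000 = 2.488
GRR = 0.49020 × 2.488 = 1.21962

1.220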